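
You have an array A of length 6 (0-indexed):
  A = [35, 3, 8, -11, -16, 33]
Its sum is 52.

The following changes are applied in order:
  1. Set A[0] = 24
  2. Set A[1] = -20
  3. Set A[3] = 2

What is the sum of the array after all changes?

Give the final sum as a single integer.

Initial sum: 52
Change 1: A[0] 35 -> 24, delta = -11, sum = 41
Change 2: A[1] 3 -> -20, delta = -23, sum = 18
Change 3: A[3] -11 -> 2, delta = 13, sum = 31

Answer: 31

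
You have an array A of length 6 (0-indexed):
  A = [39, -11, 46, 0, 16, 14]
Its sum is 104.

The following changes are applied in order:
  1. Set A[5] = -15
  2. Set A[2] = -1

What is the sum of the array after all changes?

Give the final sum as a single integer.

Answer: 28

Derivation:
Initial sum: 104
Change 1: A[5] 14 -> -15, delta = -29, sum = 75
Change 2: A[2] 46 -> -1, delta = -47, sum = 28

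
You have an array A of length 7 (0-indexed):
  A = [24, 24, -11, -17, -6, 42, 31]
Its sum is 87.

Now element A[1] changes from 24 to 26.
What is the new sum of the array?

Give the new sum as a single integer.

Answer: 89

Derivation:
Old value at index 1: 24
New value at index 1: 26
Delta = 26 - 24 = 2
New sum = old_sum + delta = 87 + (2) = 89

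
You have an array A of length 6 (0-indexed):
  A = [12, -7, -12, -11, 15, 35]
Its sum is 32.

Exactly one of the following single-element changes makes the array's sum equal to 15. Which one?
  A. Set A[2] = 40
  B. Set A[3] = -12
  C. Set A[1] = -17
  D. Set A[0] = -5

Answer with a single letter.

Answer: D

Derivation:
Option A: A[2] -12->40, delta=52, new_sum=32+(52)=84
Option B: A[3] -11->-12, delta=-1, new_sum=32+(-1)=31
Option C: A[1] -7->-17, delta=-10, new_sum=32+(-10)=22
Option D: A[0] 12->-5, delta=-17, new_sum=32+(-17)=15 <-- matches target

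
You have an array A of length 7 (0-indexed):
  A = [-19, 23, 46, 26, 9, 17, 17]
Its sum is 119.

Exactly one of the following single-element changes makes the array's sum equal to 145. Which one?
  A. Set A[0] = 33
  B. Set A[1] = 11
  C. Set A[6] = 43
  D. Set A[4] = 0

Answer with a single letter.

Answer: C

Derivation:
Option A: A[0] -19->33, delta=52, new_sum=119+(52)=171
Option B: A[1] 23->11, delta=-12, new_sum=119+(-12)=107
Option C: A[6] 17->43, delta=26, new_sum=119+(26)=145 <-- matches target
Option D: A[4] 9->0, delta=-9, new_sum=119+(-9)=110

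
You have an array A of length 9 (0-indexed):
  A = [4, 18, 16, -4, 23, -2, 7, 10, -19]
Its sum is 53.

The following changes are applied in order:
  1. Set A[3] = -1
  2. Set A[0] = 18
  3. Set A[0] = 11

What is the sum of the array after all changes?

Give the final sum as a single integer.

Answer: 63

Derivation:
Initial sum: 53
Change 1: A[3] -4 -> -1, delta = 3, sum = 56
Change 2: A[0] 4 -> 18, delta = 14, sum = 70
Change 3: A[0] 18 -> 11, delta = -7, sum = 63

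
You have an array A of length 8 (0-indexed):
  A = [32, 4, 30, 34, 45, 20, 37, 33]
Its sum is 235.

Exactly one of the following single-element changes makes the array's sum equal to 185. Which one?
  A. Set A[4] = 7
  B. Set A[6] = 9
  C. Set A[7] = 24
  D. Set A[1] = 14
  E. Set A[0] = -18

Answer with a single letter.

Option A: A[4] 45->7, delta=-38, new_sum=235+(-38)=197
Option B: A[6] 37->9, delta=-28, new_sum=235+(-28)=207
Option C: A[7] 33->24, delta=-9, new_sum=235+(-9)=226
Option D: A[1] 4->14, delta=10, new_sum=235+(10)=245
Option E: A[0] 32->-18, delta=-50, new_sum=235+(-50)=185 <-- matches target

Answer: E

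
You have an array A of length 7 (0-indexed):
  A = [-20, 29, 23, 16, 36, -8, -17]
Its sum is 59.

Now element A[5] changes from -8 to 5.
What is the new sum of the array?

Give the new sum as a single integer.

Old value at index 5: -8
New value at index 5: 5
Delta = 5 - -8 = 13
New sum = old_sum + delta = 59 + (13) = 72

Answer: 72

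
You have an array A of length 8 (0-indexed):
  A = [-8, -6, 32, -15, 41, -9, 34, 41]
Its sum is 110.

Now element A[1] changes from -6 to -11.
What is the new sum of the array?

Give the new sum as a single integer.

Old value at index 1: -6
New value at index 1: -11
Delta = -11 - -6 = -5
New sum = old_sum + delta = 110 + (-5) = 105

Answer: 105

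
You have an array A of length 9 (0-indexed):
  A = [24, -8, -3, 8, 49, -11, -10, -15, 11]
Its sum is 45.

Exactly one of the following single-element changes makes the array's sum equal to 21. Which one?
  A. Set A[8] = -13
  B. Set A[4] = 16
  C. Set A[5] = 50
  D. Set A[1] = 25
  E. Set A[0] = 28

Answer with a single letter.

Option A: A[8] 11->-13, delta=-24, new_sum=45+(-24)=21 <-- matches target
Option B: A[4] 49->16, delta=-33, new_sum=45+(-33)=12
Option C: A[5] -11->50, delta=61, new_sum=45+(61)=106
Option D: A[1] -8->25, delta=33, new_sum=45+(33)=78
Option E: A[0] 24->28, delta=4, new_sum=45+(4)=49

Answer: A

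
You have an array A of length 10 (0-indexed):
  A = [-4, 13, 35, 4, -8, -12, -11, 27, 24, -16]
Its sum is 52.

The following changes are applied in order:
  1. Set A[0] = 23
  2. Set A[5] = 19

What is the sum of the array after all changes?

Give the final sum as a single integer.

Initial sum: 52
Change 1: A[0] -4 -> 23, delta = 27, sum = 79
Change 2: A[5] -12 -> 19, delta = 31, sum = 110

Answer: 110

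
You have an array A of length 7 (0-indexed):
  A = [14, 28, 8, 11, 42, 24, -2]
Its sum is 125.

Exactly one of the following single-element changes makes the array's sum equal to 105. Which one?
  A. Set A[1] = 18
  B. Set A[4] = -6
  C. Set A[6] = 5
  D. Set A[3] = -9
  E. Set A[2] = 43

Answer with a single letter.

Answer: D

Derivation:
Option A: A[1] 28->18, delta=-10, new_sum=125+(-10)=115
Option B: A[4] 42->-6, delta=-48, new_sum=125+(-48)=77
Option C: A[6] -2->5, delta=7, new_sum=125+(7)=132
Option D: A[3] 11->-9, delta=-20, new_sum=125+(-20)=105 <-- matches target
Option E: A[2] 8->43, delta=35, new_sum=125+(35)=160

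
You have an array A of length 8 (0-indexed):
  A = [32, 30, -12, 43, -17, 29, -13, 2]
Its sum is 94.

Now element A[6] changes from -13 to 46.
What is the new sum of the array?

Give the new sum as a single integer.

Answer: 153

Derivation:
Old value at index 6: -13
New value at index 6: 46
Delta = 46 - -13 = 59
New sum = old_sum + delta = 94 + (59) = 153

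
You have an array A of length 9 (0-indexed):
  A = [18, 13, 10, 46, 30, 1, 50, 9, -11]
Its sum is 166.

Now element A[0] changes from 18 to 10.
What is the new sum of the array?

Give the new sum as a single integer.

Old value at index 0: 18
New value at index 0: 10
Delta = 10 - 18 = -8
New sum = old_sum + delta = 166 + (-8) = 158

Answer: 158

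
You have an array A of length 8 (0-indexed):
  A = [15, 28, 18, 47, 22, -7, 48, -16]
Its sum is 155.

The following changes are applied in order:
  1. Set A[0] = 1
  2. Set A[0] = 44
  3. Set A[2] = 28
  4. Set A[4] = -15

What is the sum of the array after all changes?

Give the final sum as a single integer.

Answer: 157

Derivation:
Initial sum: 155
Change 1: A[0] 15 -> 1, delta = -14, sum = 141
Change 2: A[0] 1 -> 44, delta = 43, sum = 184
Change 3: A[2] 18 -> 28, delta = 10, sum = 194
Change 4: A[4] 22 -> -15, delta = -37, sum = 157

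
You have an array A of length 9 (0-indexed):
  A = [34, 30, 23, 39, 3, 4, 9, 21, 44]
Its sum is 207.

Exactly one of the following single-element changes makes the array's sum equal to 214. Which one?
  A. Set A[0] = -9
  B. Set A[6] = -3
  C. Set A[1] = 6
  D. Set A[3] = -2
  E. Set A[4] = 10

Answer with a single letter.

Option A: A[0] 34->-9, delta=-43, new_sum=207+(-43)=164
Option B: A[6] 9->-3, delta=-12, new_sum=207+(-12)=195
Option C: A[1] 30->6, delta=-24, new_sum=207+(-24)=183
Option D: A[3] 39->-2, delta=-41, new_sum=207+(-41)=166
Option E: A[4] 3->10, delta=7, new_sum=207+(7)=214 <-- matches target

Answer: E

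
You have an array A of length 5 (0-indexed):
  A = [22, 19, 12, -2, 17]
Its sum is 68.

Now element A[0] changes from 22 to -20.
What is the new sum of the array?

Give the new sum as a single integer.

Old value at index 0: 22
New value at index 0: -20
Delta = -20 - 22 = -42
New sum = old_sum + delta = 68 + (-42) = 26

Answer: 26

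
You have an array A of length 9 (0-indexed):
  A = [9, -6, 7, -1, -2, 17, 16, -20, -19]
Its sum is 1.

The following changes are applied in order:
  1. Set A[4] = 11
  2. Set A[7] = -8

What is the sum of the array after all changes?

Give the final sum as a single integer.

Answer: 26

Derivation:
Initial sum: 1
Change 1: A[4] -2 -> 11, delta = 13, sum = 14
Change 2: A[7] -20 -> -8, delta = 12, sum = 26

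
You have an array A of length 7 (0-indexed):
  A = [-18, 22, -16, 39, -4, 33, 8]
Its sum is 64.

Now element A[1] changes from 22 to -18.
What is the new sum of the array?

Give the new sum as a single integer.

Answer: 24

Derivation:
Old value at index 1: 22
New value at index 1: -18
Delta = -18 - 22 = -40
New sum = old_sum + delta = 64 + (-40) = 24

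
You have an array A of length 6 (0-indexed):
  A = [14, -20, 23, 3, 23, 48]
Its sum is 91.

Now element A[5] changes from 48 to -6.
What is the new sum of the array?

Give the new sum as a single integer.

Old value at index 5: 48
New value at index 5: -6
Delta = -6 - 48 = -54
New sum = old_sum + delta = 91 + (-54) = 37

Answer: 37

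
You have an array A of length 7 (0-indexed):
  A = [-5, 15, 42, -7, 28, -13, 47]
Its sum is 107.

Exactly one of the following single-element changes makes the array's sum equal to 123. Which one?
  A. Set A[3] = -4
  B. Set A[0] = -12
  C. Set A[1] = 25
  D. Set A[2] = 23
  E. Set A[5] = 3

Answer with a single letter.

Option A: A[3] -7->-4, delta=3, new_sum=107+(3)=110
Option B: A[0] -5->-12, delta=-7, new_sum=107+(-7)=100
Option C: A[1] 15->25, delta=10, new_sum=107+(10)=117
Option D: A[2] 42->23, delta=-19, new_sum=107+(-19)=88
Option E: A[5] -13->3, delta=16, new_sum=107+(16)=123 <-- matches target

Answer: E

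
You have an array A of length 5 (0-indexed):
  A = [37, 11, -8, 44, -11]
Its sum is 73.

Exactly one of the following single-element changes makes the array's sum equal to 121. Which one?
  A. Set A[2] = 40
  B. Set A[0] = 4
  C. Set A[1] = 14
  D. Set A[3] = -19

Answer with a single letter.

Answer: A

Derivation:
Option A: A[2] -8->40, delta=48, new_sum=73+(48)=121 <-- matches target
Option B: A[0] 37->4, delta=-33, new_sum=73+(-33)=40
Option C: A[1] 11->14, delta=3, new_sum=73+(3)=76
Option D: A[3] 44->-19, delta=-63, new_sum=73+(-63)=10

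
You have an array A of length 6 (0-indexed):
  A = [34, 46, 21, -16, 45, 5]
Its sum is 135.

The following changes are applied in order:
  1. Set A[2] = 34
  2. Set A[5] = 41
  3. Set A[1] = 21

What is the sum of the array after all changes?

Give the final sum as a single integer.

Answer: 159

Derivation:
Initial sum: 135
Change 1: A[2] 21 -> 34, delta = 13, sum = 148
Change 2: A[5] 5 -> 41, delta = 36, sum = 184
Change 3: A[1] 46 -> 21, delta = -25, sum = 159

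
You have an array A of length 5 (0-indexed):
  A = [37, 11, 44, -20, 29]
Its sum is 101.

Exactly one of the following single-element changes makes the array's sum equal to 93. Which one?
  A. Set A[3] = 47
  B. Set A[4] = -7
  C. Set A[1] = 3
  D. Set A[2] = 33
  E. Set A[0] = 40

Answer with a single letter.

Option A: A[3] -20->47, delta=67, new_sum=101+(67)=168
Option B: A[4] 29->-7, delta=-36, new_sum=101+(-36)=65
Option C: A[1] 11->3, delta=-8, new_sum=101+(-8)=93 <-- matches target
Option D: A[2] 44->33, delta=-11, new_sum=101+(-11)=90
Option E: A[0] 37->40, delta=3, new_sum=101+(3)=104

Answer: C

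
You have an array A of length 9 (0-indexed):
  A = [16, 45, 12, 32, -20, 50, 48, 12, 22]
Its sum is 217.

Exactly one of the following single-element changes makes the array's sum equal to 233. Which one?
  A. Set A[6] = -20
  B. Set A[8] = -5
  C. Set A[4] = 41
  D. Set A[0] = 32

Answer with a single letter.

Option A: A[6] 48->-20, delta=-68, new_sum=217+(-68)=149
Option B: A[8] 22->-5, delta=-27, new_sum=217+(-27)=190
Option C: A[4] -20->41, delta=61, new_sum=217+(61)=278
Option D: A[0] 16->32, delta=16, new_sum=217+(16)=233 <-- matches target

Answer: D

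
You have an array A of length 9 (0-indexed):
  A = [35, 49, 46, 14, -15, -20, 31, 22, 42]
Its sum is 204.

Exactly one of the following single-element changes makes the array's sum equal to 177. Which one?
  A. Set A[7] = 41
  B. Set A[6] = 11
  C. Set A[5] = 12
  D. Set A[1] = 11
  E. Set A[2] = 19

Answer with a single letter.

Option A: A[7] 22->41, delta=19, new_sum=204+(19)=223
Option B: A[6] 31->11, delta=-20, new_sum=204+(-20)=184
Option C: A[5] -20->12, delta=32, new_sum=204+(32)=236
Option D: A[1] 49->11, delta=-38, new_sum=204+(-38)=166
Option E: A[2] 46->19, delta=-27, new_sum=204+(-27)=177 <-- matches target

Answer: E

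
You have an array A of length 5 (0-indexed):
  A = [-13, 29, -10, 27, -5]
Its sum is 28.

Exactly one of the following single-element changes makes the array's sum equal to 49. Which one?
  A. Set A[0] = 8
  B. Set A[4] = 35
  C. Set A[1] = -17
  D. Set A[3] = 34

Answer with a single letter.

Answer: A

Derivation:
Option A: A[0] -13->8, delta=21, new_sum=28+(21)=49 <-- matches target
Option B: A[4] -5->35, delta=40, new_sum=28+(40)=68
Option C: A[1] 29->-17, delta=-46, new_sum=28+(-46)=-18
Option D: A[3] 27->34, delta=7, new_sum=28+(7)=35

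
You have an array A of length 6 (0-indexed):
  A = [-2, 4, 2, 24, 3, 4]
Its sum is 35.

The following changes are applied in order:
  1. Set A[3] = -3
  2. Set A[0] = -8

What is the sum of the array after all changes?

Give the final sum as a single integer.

Answer: 2

Derivation:
Initial sum: 35
Change 1: A[3] 24 -> -3, delta = -27, sum = 8
Change 2: A[0] -2 -> -8, delta = -6, sum = 2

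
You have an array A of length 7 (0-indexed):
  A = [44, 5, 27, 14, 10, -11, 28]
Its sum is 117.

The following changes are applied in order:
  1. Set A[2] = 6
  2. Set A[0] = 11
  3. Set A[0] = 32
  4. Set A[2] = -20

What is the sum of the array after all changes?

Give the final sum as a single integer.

Initial sum: 117
Change 1: A[2] 27 -> 6, delta = -21, sum = 96
Change 2: A[0] 44 -> 11, delta = -33, sum = 63
Change 3: A[0] 11 -> 32, delta = 21, sum = 84
Change 4: A[2] 6 -> -20, delta = -26, sum = 58

Answer: 58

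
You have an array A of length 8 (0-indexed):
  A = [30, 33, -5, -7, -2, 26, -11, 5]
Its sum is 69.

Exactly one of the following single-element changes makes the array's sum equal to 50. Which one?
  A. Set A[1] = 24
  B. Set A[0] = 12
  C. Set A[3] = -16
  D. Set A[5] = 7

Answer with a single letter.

Answer: D

Derivation:
Option A: A[1] 33->24, delta=-9, new_sum=69+(-9)=60
Option B: A[0] 30->12, delta=-18, new_sum=69+(-18)=51
Option C: A[3] -7->-16, delta=-9, new_sum=69+(-9)=60
Option D: A[5] 26->7, delta=-19, new_sum=69+(-19)=50 <-- matches target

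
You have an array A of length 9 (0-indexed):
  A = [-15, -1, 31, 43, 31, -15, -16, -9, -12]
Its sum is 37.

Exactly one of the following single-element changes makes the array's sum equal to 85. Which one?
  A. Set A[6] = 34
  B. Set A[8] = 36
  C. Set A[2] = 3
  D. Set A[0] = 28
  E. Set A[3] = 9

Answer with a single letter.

Answer: B

Derivation:
Option A: A[6] -16->34, delta=50, new_sum=37+(50)=87
Option B: A[8] -12->36, delta=48, new_sum=37+(48)=85 <-- matches target
Option C: A[2] 31->3, delta=-28, new_sum=37+(-28)=9
Option D: A[0] -15->28, delta=43, new_sum=37+(43)=80
Option E: A[3] 43->9, delta=-34, new_sum=37+(-34)=3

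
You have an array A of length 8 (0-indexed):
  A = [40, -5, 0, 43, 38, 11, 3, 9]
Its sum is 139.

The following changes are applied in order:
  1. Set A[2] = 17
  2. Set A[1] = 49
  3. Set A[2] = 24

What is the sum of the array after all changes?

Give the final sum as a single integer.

Answer: 217

Derivation:
Initial sum: 139
Change 1: A[2] 0 -> 17, delta = 17, sum = 156
Change 2: A[1] -5 -> 49, delta = 54, sum = 210
Change 3: A[2] 17 -> 24, delta = 7, sum = 217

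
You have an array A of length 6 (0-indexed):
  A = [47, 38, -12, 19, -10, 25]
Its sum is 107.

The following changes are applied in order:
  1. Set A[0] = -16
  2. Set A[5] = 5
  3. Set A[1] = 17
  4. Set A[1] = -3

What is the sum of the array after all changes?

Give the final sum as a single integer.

Initial sum: 107
Change 1: A[0] 47 -> -16, delta = -63, sum = 44
Change 2: A[5] 25 -> 5, delta = -20, sum = 24
Change 3: A[1] 38 -> 17, delta = -21, sum = 3
Change 4: A[1] 17 -> -3, delta = -20, sum = -17

Answer: -17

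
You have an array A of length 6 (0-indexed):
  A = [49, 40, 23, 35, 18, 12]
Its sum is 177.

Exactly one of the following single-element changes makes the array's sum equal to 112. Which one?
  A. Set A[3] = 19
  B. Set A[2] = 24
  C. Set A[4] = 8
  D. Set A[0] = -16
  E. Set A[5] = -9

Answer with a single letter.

Answer: D

Derivation:
Option A: A[3] 35->19, delta=-16, new_sum=177+(-16)=161
Option B: A[2] 23->24, delta=1, new_sum=177+(1)=178
Option C: A[4] 18->8, delta=-10, new_sum=177+(-10)=167
Option D: A[0] 49->-16, delta=-65, new_sum=177+(-65)=112 <-- matches target
Option E: A[5] 12->-9, delta=-21, new_sum=177+(-21)=156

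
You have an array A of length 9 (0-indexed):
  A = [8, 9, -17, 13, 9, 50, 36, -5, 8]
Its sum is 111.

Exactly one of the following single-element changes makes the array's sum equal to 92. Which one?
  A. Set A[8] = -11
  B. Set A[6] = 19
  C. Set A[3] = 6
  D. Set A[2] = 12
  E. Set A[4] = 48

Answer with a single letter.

Answer: A

Derivation:
Option A: A[8] 8->-11, delta=-19, new_sum=111+(-19)=92 <-- matches target
Option B: A[6] 36->19, delta=-17, new_sum=111+(-17)=94
Option C: A[3] 13->6, delta=-7, new_sum=111+(-7)=104
Option D: A[2] -17->12, delta=29, new_sum=111+(29)=140
Option E: A[4] 9->48, delta=39, new_sum=111+(39)=150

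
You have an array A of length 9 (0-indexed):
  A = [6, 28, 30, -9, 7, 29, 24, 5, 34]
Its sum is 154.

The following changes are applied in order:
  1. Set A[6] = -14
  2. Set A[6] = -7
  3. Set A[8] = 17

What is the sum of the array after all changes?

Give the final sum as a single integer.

Answer: 106

Derivation:
Initial sum: 154
Change 1: A[6] 24 -> -14, delta = -38, sum = 116
Change 2: A[6] -14 -> -7, delta = 7, sum = 123
Change 3: A[8] 34 -> 17, delta = -17, sum = 106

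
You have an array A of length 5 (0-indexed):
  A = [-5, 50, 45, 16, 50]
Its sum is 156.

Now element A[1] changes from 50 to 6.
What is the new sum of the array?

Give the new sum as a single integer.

Old value at index 1: 50
New value at index 1: 6
Delta = 6 - 50 = -44
New sum = old_sum + delta = 156 + (-44) = 112

Answer: 112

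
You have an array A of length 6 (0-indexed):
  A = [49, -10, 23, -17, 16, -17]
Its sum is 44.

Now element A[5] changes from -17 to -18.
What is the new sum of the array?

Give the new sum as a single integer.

Old value at index 5: -17
New value at index 5: -18
Delta = -18 - -17 = -1
New sum = old_sum + delta = 44 + (-1) = 43

Answer: 43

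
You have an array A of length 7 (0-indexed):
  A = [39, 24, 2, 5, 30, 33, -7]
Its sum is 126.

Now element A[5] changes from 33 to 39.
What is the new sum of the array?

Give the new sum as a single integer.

Old value at index 5: 33
New value at index 5: 39
Delta = 39 - 33 = 6
New sum = old_sum + delta = 126 + (6) = 132

Answer: 132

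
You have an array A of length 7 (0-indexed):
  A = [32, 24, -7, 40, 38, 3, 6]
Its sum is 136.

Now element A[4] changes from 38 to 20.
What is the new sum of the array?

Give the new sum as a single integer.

Answer: 118

Derivation:
Old value at index 4: 38
New value at index 4: 20
Delta = 20 - 38 = -18
New sum = old_sum + delta = 136 + (-18) = 118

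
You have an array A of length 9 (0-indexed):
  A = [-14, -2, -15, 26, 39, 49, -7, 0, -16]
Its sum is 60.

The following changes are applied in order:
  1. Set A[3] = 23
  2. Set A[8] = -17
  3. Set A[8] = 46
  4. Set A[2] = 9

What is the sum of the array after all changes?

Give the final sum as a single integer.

Answer: 143

Derivation:
Initial sum: 60
Change 1: A[3] 26 -> 23, delta = -3, sum = 57
Change 2: A[8] -16 -> -17, delta = -1, sum = 56
Change 3: A[8] -17 -> 46, delta = 63, sum = 119
Change 4: A[2] -15 -> 9, delta = 24, sum = 143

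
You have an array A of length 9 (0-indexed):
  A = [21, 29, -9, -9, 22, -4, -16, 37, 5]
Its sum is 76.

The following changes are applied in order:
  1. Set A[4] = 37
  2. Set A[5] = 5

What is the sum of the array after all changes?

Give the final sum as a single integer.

Initial sum: 76
Change 1: A[4] 22 -> 37, delta = 15, sum = 91
Change 2: A[5] -4 -> 5, delta = 9, sum = 100

Answer: 100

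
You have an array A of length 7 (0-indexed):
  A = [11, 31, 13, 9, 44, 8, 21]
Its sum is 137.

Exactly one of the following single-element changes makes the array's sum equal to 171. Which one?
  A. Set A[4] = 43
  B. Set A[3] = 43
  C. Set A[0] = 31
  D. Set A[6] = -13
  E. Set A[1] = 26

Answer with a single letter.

Option A: A[4] 44->43, delta=-1, new_sum=137+(-1)=136
Option B: A[3] 9->43, delta=34, new_sum=137+(34)=171 <-- matches target
Option C: A[0] 11->31, delta=20, new_sum=137+(20)=157
Option D: A[6] 21->-13, delta=-34, new_sum=137+(-34)=103
Option E: A[1] 31->26, delta=-5, new_sum=137+(-5)=132

Answer: B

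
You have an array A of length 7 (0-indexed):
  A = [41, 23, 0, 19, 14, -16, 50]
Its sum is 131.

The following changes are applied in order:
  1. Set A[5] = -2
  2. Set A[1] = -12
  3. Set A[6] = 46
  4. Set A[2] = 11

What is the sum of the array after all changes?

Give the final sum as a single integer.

Answer: 117

Derivation:
Initial sum: 131
Change 1: A[5] -16 -> -2, delta = 14, sum = 145
Change 2: A[1] 23 -> -12, delta = -35, sum = 110
Change 3: A[6] 50 -> 46, delta = -4, sum = 106
Change 4: A[2] 0 -> 11, delta = 11, sum = 117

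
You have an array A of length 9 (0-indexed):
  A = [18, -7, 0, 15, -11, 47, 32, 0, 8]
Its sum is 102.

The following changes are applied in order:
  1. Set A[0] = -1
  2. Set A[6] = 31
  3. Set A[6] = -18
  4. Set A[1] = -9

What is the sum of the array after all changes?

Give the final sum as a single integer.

Answer: 31

Derivation:
Initial sum: 102
Change 1: A[0] 18 -> -1, delta = -19, sum = 83
Change 2: A[6] 32 -> 31, delta = -1, sum = 82
Change 3: A[6] 31 -> -18, delta = -49, sum = 33
Change 4: A[1] -7 -> -9, delta = -2, sum = 31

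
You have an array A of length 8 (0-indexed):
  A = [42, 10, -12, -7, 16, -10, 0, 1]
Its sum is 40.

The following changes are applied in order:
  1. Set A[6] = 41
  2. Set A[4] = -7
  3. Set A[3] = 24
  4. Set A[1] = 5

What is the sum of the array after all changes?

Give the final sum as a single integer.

Initial sum: 40
Change 1: A[6] 0 -> 41, delta = 41, sum = 81
Change 2: A[4] 16 -> -7, delta = -23, sum = 58
Change 3: A[3] -7 -> 24, delta = 31, sum = 89
Change 4: A[1] 10 -> 5, delta = -5, sum = 84

Answer: 84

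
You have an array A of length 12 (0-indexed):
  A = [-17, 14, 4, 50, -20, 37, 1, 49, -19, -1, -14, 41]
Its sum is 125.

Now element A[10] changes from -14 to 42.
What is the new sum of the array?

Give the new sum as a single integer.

Answer: 181

Derivation:
Old value at index 10: -14
New value at index 10: 42
Delta = 42 - -14 = 56
New sum = old_sum + delta = 125 + (56) = 181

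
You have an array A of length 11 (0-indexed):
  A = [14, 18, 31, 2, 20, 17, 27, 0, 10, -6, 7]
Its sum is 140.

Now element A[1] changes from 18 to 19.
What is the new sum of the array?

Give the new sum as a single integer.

Old value at index 1: 18
New value at index 1: 19
Delta = 19 - 18 = 1
New sum = old_sum + delta = 140 + (1) = 141

Answer: 141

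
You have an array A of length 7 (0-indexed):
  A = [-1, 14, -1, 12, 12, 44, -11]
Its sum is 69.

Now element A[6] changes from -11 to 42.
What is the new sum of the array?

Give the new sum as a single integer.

Old value at index 6: -11
New value at index 6: 42
Delta = 42 - -11 = 53
New sum = old_sum + delta = 69 + (53) = 122

Answer: 122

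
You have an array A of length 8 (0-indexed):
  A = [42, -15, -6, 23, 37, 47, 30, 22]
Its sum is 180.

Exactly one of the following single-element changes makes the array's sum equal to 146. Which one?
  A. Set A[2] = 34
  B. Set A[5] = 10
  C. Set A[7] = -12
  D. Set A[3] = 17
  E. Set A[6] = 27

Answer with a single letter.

Option A: A[2] -6->34, delta=40, new_sum=180+(40)=220
Option B: A[5] 47->10, delta=-37, new_sum=180+(-37)=143
Option C: A[7] 22->-12, delta=-34, new_sum=180+(-34)=146 <-- matches target
Option D: A[3] 23->17, delta=-6, new_sum=180+(-6)=174
Option E: A[6] 30->27, delta=-3, new_sum=180+(-3)=177

Answer: C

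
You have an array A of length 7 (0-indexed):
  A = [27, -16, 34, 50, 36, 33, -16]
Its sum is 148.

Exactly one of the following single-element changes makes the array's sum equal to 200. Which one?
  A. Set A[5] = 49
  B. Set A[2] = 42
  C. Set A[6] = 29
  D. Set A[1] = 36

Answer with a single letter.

Answer: D

Derivation:
Option A: A[5] 33->49, delta=16, new_sum=148+(16)=164
Option B: A[2] 34->42, delta=8, new_sum=148+(8)=156
Option C: A[6] -16->29, delta=45, new_sum=148+(45)=193
Option D: A[1] -16->36, delta=52, new_sum=148+(52)=200 <-- matches target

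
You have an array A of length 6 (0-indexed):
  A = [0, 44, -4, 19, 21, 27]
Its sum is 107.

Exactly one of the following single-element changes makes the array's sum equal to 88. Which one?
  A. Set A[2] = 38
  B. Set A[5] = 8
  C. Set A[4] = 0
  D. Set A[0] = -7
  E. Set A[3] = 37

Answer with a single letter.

Answer: B

Derivation:
Option A: A[2] -4->38, delta=42, new_sum=107+(42)=149
Option B: A[5] 27->8, delta=-19, new_sum=107+(-19)=88 <-- matches target
Option C: A[4] 21->0, delta=-21, new_sum=107+(-21)=86
Option D: A[0] 0->-7, delta=-7, new_sum=107+(-7)=100
Option E: A[3] 19->37, delta=18, new_sum=107+(18)=125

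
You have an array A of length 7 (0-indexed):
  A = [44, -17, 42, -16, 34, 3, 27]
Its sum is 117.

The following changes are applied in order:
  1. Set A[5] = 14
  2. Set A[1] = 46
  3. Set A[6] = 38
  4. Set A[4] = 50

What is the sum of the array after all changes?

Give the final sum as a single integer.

Initial sum: 117
Change 1: A[5] 3 -> 14, delta = 11, sum = 128
Change 2: A[1] -17 -> 46, delta = 63, sum = 191
Change 3: A[6] 27 -> 38, delta = 11, sum = 202
Change 4: A[4] 34 -> 50, delta = 16, sum = 218

Answer: 218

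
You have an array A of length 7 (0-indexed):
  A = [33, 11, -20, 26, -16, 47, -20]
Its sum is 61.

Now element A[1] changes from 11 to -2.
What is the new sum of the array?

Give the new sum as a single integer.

Answer: 48

Derivation:
Old value at index 1: 11
New value at index 1: -2
Delta = -2 - 11 = -13
New sum = old_sum + delta = 61 + (-13) = 48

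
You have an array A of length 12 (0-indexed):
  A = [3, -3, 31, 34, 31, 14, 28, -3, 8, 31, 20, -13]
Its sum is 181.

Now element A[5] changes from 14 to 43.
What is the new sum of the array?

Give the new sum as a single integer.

Answer: 210

Derivation:
Old value at index 5: 14
New value at index 5: 43
Delta = 43 - 14 = 29
New sum = old_sum + delta = 181 + (29) = 210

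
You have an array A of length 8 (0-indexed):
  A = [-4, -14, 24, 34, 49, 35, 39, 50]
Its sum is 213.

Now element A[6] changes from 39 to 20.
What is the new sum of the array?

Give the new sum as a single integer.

Old value at index 6: 39
New value at index 6: 20
Delta = 20 - 39 = -19
New sum = old_sum + delta = 213 + (-19) = 194

Answer: 194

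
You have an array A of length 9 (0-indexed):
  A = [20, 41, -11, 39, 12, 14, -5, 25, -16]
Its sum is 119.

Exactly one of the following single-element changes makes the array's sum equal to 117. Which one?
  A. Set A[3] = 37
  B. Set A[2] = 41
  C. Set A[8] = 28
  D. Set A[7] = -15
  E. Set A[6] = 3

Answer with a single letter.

Answer: A

Derivation:
Option A: A[3] 39->37, delta=-2, new_sum=119+(-2)=117 <-- matches target
Option B: A[2] -11->41, delta=52, new_sum=119+(52)=171
Option C: A[8] -16->28, delta=44, new_sum=119+(44)=163
Option D: A[7] 25->-15, delta=-40, new_sum=119+(-40)=79
Option E: A[6] -5->3, delta=8, new_sum=119+(8)=127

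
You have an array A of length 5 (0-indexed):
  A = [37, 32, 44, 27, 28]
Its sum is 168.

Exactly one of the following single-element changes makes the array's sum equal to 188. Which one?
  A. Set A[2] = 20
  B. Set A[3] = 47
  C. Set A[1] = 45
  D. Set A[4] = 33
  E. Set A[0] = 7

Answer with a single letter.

Option A: A[2] 44->20, delta=-24, new_sum=168+(-24)=144
Option B: A[3] 27->47, delta=20, new_sum=168+(20)=188 <-- matches target
Option C: A[1] 32->45, delta=13, new_sum=168+(13)=181
Option D: A[4] 28->33, delta=5, new_sum=168+(5)=173
Option E: A[0] 37->7, delta=-30, new_sum=168+(-30)=138

Answer: B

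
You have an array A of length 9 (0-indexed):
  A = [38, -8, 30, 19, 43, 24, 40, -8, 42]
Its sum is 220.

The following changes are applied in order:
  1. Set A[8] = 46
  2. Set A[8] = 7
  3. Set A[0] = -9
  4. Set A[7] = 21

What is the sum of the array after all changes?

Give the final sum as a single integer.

Initial sum: 220
Change 1: A[8] 42 -> 46, delta = 4, sum = 224
Change 2: A[8] 46 -> 7, delta = -39, sum = 185
Change 3: A[0] 38 -> -9, delta = -47, sum = 138
Change 4: A[7] -8 -> 21, delta = 29, sum = 167

Answer: 167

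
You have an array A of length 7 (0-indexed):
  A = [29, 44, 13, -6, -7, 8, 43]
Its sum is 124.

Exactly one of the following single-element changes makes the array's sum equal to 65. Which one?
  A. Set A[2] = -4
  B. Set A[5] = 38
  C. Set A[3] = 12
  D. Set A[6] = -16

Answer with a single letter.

Option A: A[2] 13->-4, delta=-17, new_sum=124+(-17)=107
Option B: A[5] 8->38, delta=30, new_sum=124+(30)=154
Option C: A[3] -6->12, delta=18, new_sum=124+(18)=142
Option D: A[6] 43->-16, delta=-59, new_sum=124+(-59)=65 <-- matches target

Answer: D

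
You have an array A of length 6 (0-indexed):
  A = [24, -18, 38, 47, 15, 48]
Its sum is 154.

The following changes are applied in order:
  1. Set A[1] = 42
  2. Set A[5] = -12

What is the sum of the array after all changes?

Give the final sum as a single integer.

Initial sum: 154
Change 1: A[1] -18 -> 42, delta = 60, sum = 214
Change 2: A[5] 48 -> -12, delta = -60, sum = 154

Answer: 154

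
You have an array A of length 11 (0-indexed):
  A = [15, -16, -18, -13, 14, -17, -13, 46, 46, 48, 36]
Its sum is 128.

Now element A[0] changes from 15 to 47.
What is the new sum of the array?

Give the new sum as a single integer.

Answer: 160

Derivation:
Old value at index 0: 15
New value at index 0: 47
Delta = 47 - 15 = 32
New sum = old_sum + delta = 128 + (32) = 160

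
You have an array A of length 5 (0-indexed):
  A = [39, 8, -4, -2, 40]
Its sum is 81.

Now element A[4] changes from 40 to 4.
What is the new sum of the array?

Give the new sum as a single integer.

Answer: 45

Derivation:
Old value at index 4: 40
New value at index 4: 4
Delta = 4 - 40 = -36
New sum = old_sum + delta = 81 + (-36) = 45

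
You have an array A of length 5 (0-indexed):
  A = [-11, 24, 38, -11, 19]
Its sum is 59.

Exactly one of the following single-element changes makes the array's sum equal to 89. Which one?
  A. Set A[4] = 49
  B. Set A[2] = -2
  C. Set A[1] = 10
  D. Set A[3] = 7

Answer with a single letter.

Option A: A[4] 19->49, delta=30, new_sum=59+(30)=89 <-- matches target
Option B: A[2] 38->-2, delta=-40, new_sum=59+(-40)=19
Option C: A[1] 24->10, delta=-14, new_sum=59+(-14)=45
Option D: A[3] -11->7, delta=18, new_sum=59+(18)=77

Answer: A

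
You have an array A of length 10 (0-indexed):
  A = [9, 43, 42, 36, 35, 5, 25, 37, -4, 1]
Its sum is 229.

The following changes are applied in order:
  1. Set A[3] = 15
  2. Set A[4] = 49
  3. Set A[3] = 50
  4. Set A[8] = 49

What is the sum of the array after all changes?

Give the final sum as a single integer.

Answer: 310

Derivation:
Initial sum: 229
Change 1: A[3] 36 -> 15, delta = -21, sum = 208
Change 2: A[4] 35 -> 49, delta = 14, sum = 222
Change 3: A[3] 15 -> 50, delta = 35, sum = 257
Change 4: A[8] -4 -> 49, delta = 53, sum = 310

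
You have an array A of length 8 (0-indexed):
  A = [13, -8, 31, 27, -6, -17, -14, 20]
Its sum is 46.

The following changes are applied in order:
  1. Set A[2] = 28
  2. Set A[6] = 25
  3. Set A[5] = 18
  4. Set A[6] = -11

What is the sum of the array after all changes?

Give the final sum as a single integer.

Initial sum: 46
Change 1: A[2] 31 -> 28, delta = -3, sum = 43
Change 2: A[6] -14 -> 25, delta = 39, sum = 82
Change 3: A[5] -17 -> 18, delta = 35, sum = 117
Change 4: A[6] 25 -> -11, delta = -36, sum = 81

Answer: 81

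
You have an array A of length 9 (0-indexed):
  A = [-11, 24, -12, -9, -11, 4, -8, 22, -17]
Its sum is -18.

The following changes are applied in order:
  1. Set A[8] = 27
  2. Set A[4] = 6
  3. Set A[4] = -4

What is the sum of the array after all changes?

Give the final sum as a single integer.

Answer: 33

Derivation:
Initial sum: -18
Change 1: A[8] -17 -> 27, delta = 44, sum = 26
Change 2: A[4] -11 -> 6, delta = 17, sum = 43
Change 3: A[4] 6 -> -4, delta = -10, sum = 33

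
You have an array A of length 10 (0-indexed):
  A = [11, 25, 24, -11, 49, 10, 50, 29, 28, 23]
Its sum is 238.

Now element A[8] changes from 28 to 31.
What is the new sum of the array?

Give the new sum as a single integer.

Answer: 241

Derivation:
Old value at index 8: 28
New value at index 8: 31
Delta = 31 - 28 = 3
New sum = old_sum + delta = 238 + (3) = 241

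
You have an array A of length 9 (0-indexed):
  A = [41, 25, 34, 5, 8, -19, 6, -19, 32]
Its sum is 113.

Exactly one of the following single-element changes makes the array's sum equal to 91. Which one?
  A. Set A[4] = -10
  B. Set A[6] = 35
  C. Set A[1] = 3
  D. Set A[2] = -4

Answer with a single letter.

Option A: A[4] 8->-10, delta=-18, new_sum=113+(-18)=95
Option B: A[6] 6->35, delta=29, new_sum=113+(29)=142
Option C: A[1] 25->3, delta=-22, new_sum=113+(-22)=91 <-- matches target
Option D: A[2] 34->-4, delta=-38, new_sum=113+(-38)=75

Answer: C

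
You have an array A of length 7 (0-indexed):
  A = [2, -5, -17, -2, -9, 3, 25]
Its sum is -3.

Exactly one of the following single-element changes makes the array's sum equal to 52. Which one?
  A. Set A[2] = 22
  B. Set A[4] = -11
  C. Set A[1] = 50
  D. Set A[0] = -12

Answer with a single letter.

Option A: A[2] -17->22, delta=39, new_sum=-3+(39)=36
Option B: A[4] -9->-11, delta=-2, new_sum=-3+(-2)=-5
Option C: A[1] -5->50, delta=55, new_sum=-3+(55)=52 <-- matches target
Option D: A[0] 2->-12, delta=-14, new_sum=-3+(-14)=-17

Answer: C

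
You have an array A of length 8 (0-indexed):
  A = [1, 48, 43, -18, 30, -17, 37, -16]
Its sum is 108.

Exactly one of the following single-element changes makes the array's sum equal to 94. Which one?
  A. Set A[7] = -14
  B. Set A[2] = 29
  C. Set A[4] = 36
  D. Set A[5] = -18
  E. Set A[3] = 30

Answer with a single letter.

Answer: B

Derivation:
Option A: A[7] -16->-14, delta=2, new_sum=108+(2)=110
Option B: A[2] 43->29, delta=-14, new_sum=108+(-14)=94 <-- matches target
Option C: A[4] 30->36, delta=6, new_sum=108+(6)=114
Option D: A[5] -17->-18, delta=-1, new_sum=108+(-1)=107
Option E: A[3] -18->30, delta=48, new_sum=108+(48)=156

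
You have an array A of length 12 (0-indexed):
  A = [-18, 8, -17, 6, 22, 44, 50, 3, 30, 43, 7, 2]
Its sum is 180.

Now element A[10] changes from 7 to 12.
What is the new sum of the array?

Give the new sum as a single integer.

Old value at index 10: 7
New value at index 10: 12
Delta = 12 - 7 = 5
New sum = old_sum + delta = 180 + (5) = 185

Answer: 185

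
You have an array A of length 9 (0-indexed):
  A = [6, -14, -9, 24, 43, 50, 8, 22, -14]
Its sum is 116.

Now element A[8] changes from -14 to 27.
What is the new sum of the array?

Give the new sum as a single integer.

Old value at index 8: -14
New value at index 8: 27
Delta = 27 - -14 = 41
New sum = old_sum + delta = 116 + (41) = 157

Answer: 157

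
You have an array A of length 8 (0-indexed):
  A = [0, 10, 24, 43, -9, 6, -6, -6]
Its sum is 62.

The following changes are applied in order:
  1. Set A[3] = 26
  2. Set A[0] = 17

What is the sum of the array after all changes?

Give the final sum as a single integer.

Initial sum: 62
Change 1: A[3] 43 -> 26, delta = -17, sum = 45
Change 2: A[0] 0 -> 17, delta = 17, sum = 62

Answer: 62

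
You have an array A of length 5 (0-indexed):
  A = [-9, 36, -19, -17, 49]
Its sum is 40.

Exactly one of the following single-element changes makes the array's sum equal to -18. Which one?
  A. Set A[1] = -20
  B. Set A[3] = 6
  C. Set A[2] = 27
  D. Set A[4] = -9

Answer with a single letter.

Option A: A[1] 36->-20, delta=-56, new_sum=40+(-56)=-16
Option B: A[3] -17->6, delta=23, new_sum=40+(23)=63
Option C: A[2] -19->27, delta=46, new_sum=40+(46)=86
Option D: A[4] 49->-9, delta=-58, new_sum=40+(-58)=-18 <-- matches target

Answer: D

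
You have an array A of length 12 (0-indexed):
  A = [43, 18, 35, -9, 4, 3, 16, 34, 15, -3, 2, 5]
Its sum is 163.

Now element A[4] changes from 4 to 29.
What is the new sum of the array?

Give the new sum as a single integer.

Old value at index 4: 4
New value at index 4: 29
Delta = 29 - 4 = 25
New sum = old_sum + delta = 163 + (25) = 188

Answer: 188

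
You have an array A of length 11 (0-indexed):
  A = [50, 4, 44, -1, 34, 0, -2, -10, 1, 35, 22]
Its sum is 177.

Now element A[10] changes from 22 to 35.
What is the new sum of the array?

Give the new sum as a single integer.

Old value at index 10: 22
New value at index 10: 35
Delta = 35 - 22 = 13
New sum = old_sum + delta = 177 + (13) = 190

Answer: 190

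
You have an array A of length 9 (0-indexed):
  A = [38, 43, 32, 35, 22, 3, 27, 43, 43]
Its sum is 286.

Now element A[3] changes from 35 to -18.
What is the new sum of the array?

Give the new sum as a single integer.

Answer: 233

Derivation:
Old value at index 3: 35
New value at index 3: -18
Delta = -18 - 35 = -53
New sum = old_sum + delta = 286 + (-53) = 233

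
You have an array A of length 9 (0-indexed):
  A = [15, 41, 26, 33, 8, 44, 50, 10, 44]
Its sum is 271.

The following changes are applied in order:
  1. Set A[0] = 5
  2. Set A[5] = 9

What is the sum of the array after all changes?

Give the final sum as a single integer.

Answer: 226

Derivation:
Initial sum: 271
Change 1: A[0] 15 -> 5, delta = -10, sum = 261
Change 2: A[5] 44 -> 9, delta = -35, sum = 226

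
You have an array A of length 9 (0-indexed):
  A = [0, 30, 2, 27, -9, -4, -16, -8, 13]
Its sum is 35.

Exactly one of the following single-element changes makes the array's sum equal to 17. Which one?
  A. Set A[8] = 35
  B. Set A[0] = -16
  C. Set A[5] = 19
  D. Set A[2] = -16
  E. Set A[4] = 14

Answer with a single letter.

Answer: D

Derivation:
Option A: A[8] 13->35, delta=22, new_sum=35+(22)=57
Option B: A[0] 0->-16, delta=-16, new_sum=35+(-16)=19
Option C: A[5] -4->19, delta=23, new_sum=35+(23)=58
Option D: A[2] 2->-16, delta=-18, new_sum=35+(-18)=17 <-- matches target
Option E: A[4] -9->14, delta=23, new_sum=35+(23)=58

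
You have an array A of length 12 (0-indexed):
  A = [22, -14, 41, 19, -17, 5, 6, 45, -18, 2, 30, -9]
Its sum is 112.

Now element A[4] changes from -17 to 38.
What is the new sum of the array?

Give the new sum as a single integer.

Old value at index 4: -17
New value at index 4: 38
Delta = 38 - -17 = 55
New sum = old_sum + delta = 112 + (55) = 167

Answer: 167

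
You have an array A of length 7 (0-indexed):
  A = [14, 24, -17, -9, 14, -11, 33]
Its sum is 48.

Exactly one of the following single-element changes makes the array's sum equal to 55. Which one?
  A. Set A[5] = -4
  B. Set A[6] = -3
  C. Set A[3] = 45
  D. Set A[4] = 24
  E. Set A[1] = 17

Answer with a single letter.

Option A: A[5] -11->-4, delta=7, new_sum=48+(7)=55 <-- matches target
Option B: A[6] 33->-3, delta=-36, new_sum=48+(-36)=12
Option C: A[3] -9->45, delta=54, new_sum=48+(54)=102
Option D: A[4] 14->24, delta=10, new_sum=48+(10)=58
Option E: A[1] 24->17, delta=-7, new_sum=48+(-7)=41

Answer: A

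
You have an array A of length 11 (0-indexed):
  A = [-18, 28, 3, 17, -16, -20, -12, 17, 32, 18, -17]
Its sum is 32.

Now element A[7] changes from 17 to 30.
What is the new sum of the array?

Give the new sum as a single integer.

Answer: 45

Derivation:
Old value at index 7: 17
New value at index 7: 30
Delta = 30 - 17 = 13
New sum = old_sum + delta = 32 + (13) = 45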